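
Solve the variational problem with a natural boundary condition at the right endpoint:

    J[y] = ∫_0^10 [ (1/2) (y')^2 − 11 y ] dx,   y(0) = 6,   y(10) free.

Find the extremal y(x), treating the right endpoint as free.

The Lagrangian L = (1/2) (y')^2 − 11 y gives
    ∂L/∂y = −11,   ∂L/∂y' = y'.
Euler-Lagrange: d/dx(y') − (−11) = 0, i.e. y'' + 11 = 0, so
    y(x) = −(11/2) x^2 + C1 x + C2.
Fixed left endpoint y(0) = 6 ⇒ C2 = 6.
The right endpoint x = 10 is free, so the natural (transversality) condition is ∂L/∂y' |_{x=10} = 0, i.e. y'(10) = 0.
Compute y'(x) = −11 x + C1, so y'(10) = −110 + C1 = 0 ⇒ C1 = 110.
Therefore the extremal is
    y(x) = −(11/2) x^2 + 110 x + 6.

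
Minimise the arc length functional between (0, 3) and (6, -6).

Arc-length functional: J[y] = ∫ sqrt(1 + (y')^2) dx.
Lagrangian L = sqrt(1 + (y')^2) has no explicit y dependence, so ∂L/∂y = 0 and the Euler-Lagrange equation gives
    d/dx( y' / sqrt(1 + (y')^2) ) = 0  ⇒  y' / sqrt(1 + (y')^2) = const.
Hence y' is constant, so y(x) is affine.
Fitting the endpoints (0, 3) and (6, -6):
    slope m = ((-6) − 3) / (6 − 0) = -3/2,
    intercept c = 3 − m·0 = 3.
Extremal: y(x) = (-3/2) x + 3.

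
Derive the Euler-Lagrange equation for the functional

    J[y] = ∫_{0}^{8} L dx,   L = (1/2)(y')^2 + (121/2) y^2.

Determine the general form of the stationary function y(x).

The Lagrangian is L = (1/2)(y')^2 + (121/2) y^2.
∂L/∂y = 121y.
∂L/∂y' = y'.
The Euler-Lagrange equation d/dx(∂L/∂y') − ∂L/∂y = 0 becomes:
    y'' - 121 y = 0
General solution: y(x) = A e^(11x) + B e^(-11x), where A and B are arbitrary constants fixed by the endpoint conditions.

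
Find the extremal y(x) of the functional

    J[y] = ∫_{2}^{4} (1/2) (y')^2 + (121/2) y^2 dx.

The Lagrangian is L = (1/2) (y')^2 + (121/2) y^2.
Compute ∂L/∂y = 121y, ∂L/∂y' = y'.
The Euler-Lagrange equation d/dx(∂L/∂y') − ∂L/∂y = 0 reduces to
    y'' − 121 y = 0.
Its general solution is
    y(x) = A e^(11x) + B e^(−11x),
with A, B fixed by the endpoint conditions.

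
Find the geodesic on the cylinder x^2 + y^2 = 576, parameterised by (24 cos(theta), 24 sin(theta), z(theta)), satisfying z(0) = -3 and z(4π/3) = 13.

Parameterise the cylinder of radius R = 24 as
    r(θ) = (24 cos θ, 24 sin θ, z(θ)).
The arc-length element is
    ds = sqrt(576 + (dz/dθ)^2) dθ,
so the Lagrangian is L = sqrt(576 + z'^2).
L depends on z' only, not on z or θ, so ∂L/∂z = 0 and
    ∂L/∂z' = z' / sqrt(576 + z'^2).
The Euler-Lagrange equation gives
    d/dθ( z' / sqrt(576 + z'^2) ) = 0,
so z' is constant. Integrating once:
    z(θ) = a θ + b,
a helix on the cylinder (a straight line when the cylinder is unrolled). The constants a, b are determined by the endpoint conditions.
With endpoint conditions z(0) = -3 and z(4π/3) = 13: from z(0) = b we get b = -3, and a·4π/3 + -3 = 13 gives a = 12/π, so
    z(θ) = (12/π) θ − 3.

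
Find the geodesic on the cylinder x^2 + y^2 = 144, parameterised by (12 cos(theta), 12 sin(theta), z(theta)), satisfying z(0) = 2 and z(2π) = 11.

Parameterise the cylinder of radius R = 12 as
    r(θ) = (12 cos θ, 12 sin θ, z(θ)).
The arc-length element is
    ds = sqrt(144 + (dz/dθ)^2) dθ,
so the Lagrangian is L = sqrt(144 + z'^2).
L depends on z' only, not on z or θ, so ∂L/∂z = 0 and
    ∂L/∂z' = z' / sqrt(144 + z'^2).
The Euler-Lagrange equation gives
    d/dθ( z' / sqrt(144 + z'^2) ) = 0,
so z' is constant. Integrating once:
    z(θ) = a θ + b,
a helix on the cylinder (a straight line when the cylinder is unrolled). The constants a, b are determined by the endpoint conditions.
With endpoint conditions z(0) = 2 and z(2π) = 11: from z(0) = b we get b = 2, and a·2π + 2 = 11 gives a = 9/(2π), so
    z(θ) = (9/(2π)) θ + 2.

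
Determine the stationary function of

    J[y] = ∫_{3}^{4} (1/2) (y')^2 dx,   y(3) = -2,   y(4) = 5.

The Lagrangian is L = (1/2) (y')^2.
Compute ∂L/∂y = 0, ∂L/∂y' = y'.
The Euler-Lagrange equation d/dx(∂L/∂y') − ∂L/∂y = 0 reduces to
    y'' = 0.
Its general solution is
    y(x) = A x + B,
with A, B fixed by the endpoint conditions.
Applying the endpoint conditions y(3) = -2 and y(4) = 5: solve A·3 + B = -2 and A·4 + B = 5. Subtracting gives A(4 − 3) = 5 − -2, so A = 7, and B = -2 − A·3 = -23. Therefore
    y(x) = 7 x - 23.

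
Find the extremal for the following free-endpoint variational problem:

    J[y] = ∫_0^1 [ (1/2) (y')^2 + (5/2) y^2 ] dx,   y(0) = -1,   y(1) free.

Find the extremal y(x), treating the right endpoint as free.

The Lagrangian L = (1/2) (y')^2 + (5/2) y^2 gives
    ∂L/∂y = 5 y,   ∂L/∂y' = y'.
Euler-Lagrange: y'' − 5 y = 0.
With k = sqrt(5), the general solution is
    y(x) = A cosh(sqrt(5) x) + B sinh(sqrt(5) x).
Fixed left endpoint y(0) = -1 ⇒ A = -1.
The right endpoint x = 1 is free, so the natural (transversality) condition is ∂L/∂y' |_{x=1} = 0, i.e. y'(1) = 0.
Compute y'(x) = A k sinh(k x) + B k cosh(k x), so
    y'(1) = A k sinh(k·1) + B k cosh(k·1) = 0
    ⇒ B = −A tanh(k·1) = tanh(sqrt(5)·1).
Therefore the extremal is
    y(x) = −cosh(sqrt(5) x) + tanh(sqrt(5)·1) sinh(sqrt(5) x).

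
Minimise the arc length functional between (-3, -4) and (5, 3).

Arc-length functional: J[y] = ∫ sqrt(1 + (y')^2) dx.
Lagrangian L = sqrt(1 + (y')^2) has no explicit y dependence, so ∂L/∂y = 0 and the Euler-Lagrange equation gives
    d/dx( y' / sqrt(1 + (y')^2) ) = 0  ⇒  y' / sqrt(1 + (y')^2) = const.
Hence y' is constant, so y(x) is affine.
Fitting the endpoints (-3, -4) and (5, 3):
    slope m = (3 − (-4)) / (5 − (-3)) = 7/8,
    intercept c = (-4) − m·(-3) = -11/8.
Extremal: y(x) = (7/8) x - 11/8.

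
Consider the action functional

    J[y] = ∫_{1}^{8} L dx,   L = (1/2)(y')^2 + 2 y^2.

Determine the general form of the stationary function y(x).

The Lagrangian is L = (1/2)(y')^2 + 2 y^2.
∂L/∂y = 4y.
∂L/∂y' = y'.
The Euler-Lagrange equation d/dx(∂L/∂y') − ∂L/∂y = 0 becomes:
    y'' - 4 y = 0
General solution: y(x) = A e^(2x) + B e^(-2x), where A and B are arbitrary constants fixed by the endpoint conditions.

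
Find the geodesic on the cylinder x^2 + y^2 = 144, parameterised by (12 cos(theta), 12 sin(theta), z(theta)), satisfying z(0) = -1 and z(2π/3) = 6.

Parameterise the cylinder of radius R = 12 as
    r(θ) = (12 cos θ, 12 sin θ, z(θ)).
The arc-length element is
    ds = sqrt(144 + (dz/dθ)^2) dθ,
so the Lagrangian is L = sqrt(144 + z'^2).
L depends on z' only, not on z or θ, so ∂L/∂z = 0 and
    ∂L/∂z' = z' / sqrt(144 + z'^2).
The Euler-Lagrange equation gives
    d/dθ( z' / sqrt(144 + z'^2) ) = 0,
so z' is constant. Integrating once:
    z(θ) = a θ + b,
a helix on the cylinder (a straight line when the cylinder is unrolled). The constants a, b are determined by the endpoint conditions.
With endpoint conditions z(0) = -1 and z(2π/3) = 6: from z(0) = b we get b = -1, and a·2π/3 + -1 = 6 gives a = 21/(2π), so
    z(θ) = (21/(2π)) θ − 1.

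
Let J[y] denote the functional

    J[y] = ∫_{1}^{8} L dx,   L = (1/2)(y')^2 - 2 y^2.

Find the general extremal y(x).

The Lagrangian is L = (1/2)(y')^2 - 2 y^2.
∂L/∂y = -4y.
∂L/∂y' = y'.
The Euler-Lagrange equation d/dx(∂L/∂y') − ∂L/∂y = 0 becomes:
    y'' + 4 y = 0
General solution: y(x) = A sin(2x) + B cos(2x), where A and B are arbitrary constants fixed by the endpoint conditions.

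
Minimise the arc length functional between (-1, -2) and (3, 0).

Arc-length functional: J[y] = ∫ sqrt(1 + (y')^2) dx.
Lagrangian L = sqrt(1 + (y')^2) has no explicit y dependence, so ∂L/∂y = 0 and the Euler-Lagrange equation gives
    d/dx( y' / sqrt(1 + (y')^2) ) = 0  ⇒  y' / sqrt(1 + (y')^2) = const.
Hence y' is constant, so y(x) is affine.
Fitting the endpoints (-1, -2) and (3, 0):
    slope m = (0 − (-2)) / (3 − (-1)) = 1/2,
    intercept c = (-2) − m·(-1) = -3/2.
Extremal: y(x) = (1/2) x - 3/2.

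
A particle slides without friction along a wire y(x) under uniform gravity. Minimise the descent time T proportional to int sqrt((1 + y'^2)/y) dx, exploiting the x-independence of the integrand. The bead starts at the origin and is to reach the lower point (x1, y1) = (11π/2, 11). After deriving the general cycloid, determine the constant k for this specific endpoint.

The Lagrangian L = sqrt((1 + y'^2) / y) has no explicit x dependence, so the Beltrami identity applies:
    L − y' ∂L/∂y' = C.
Compute ∂L/∂y' = y' / sqrt(y (1 + y'^2)).
Substitute:
    sqrt((1 + y'^2)/y) − y'·y' / sqrt(y (1 + y'^2))
    = (1 + y'^2) / sqrt(y (1 + y'^2)) − y'^2 / sqrt(y (1 + y'^2))
    = 1 / sqrt(y (1 + y'^2)) = C.
Squaring and rearranging gives the first integral
    y (1 + y'^2) = 1/C^2 =: k   (constant).
Solving this first-order ODE by the substitution
    y = (k/2)(1 − cos θ)
yields the cycloid parameterisation
    x(θ) = (k/2)(θ − sin θ),   y(θ) = (k/2)(1 − cos θ).
The constant k is fixed by the endpoint condition.
Now fit the given lower endpoint (x1, y1) = (11π/2, 11). At the bottom of the first arch (θ = π), the parametric equations give
    y(π) = (k/2)(1 − cos π) = k,
    x(π) = (k/2)(π − sin π) = kπ/2.
Matching y(π) = 11 gives k = 11, consistent with x(π) = 11π/2. Therefore the specific cycloid is
    x(θ) = (11/2)(θ − sin θ),   y(θ) = (11/2)(1 − cos θ).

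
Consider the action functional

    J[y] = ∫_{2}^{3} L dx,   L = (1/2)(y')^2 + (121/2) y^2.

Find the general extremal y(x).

The Lagrangian is L = (1/2)(y')^2 + (121/2) y^2.
∂L/∂y = 121y.
∂L/∂y' = y'.
The Euler-Lagrange equation d/dx(∂L/∂y') − ∂L/∂y = 0 becomes:
    y'' - 121 y = 0
General solution: y(x) = A e^(11x) + B e^(-11x), where A and B are arbitrary constants fixed by the endpoint conditions.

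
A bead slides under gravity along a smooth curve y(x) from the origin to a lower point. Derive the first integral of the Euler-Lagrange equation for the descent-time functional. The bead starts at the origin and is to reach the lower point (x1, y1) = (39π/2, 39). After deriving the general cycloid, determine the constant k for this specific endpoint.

The Lagrangian L = sqrt((1 + y'^2) / y) has no explicit x dependence, so the Beltrami identity applies:
    L − y' ∂L/∂y' = C.
Compute ∂L/∂y' = y' / sqrt(y (1 + y'^2)).
Substitute:
    sqrt((1 + y'^2)/y) − y'·y' / sqrt(y (1 + y'^2))
    = (1 + y'^2) / sqrt(y (1 + y'^2)) − y'^2 / sqrt(y (1 + y'^2))
    = 1 / sqrt(y (1 + y'^2)) = C.
Squaring and rearranging gives the first integral
    y (1 + y'^2) = 1/C^2 =: k   (constant).
Solving this first-order ODE by the substitution
    y = (k/2)(1 − cos θ)
yields the cycloid parameterisation
    x(θ) = (k/2)(θ − sin θ),   y(θ) = (k/2)(1 − cos θ).
The constant k is fixed by the endpoint condition.
Now fit the given lower endpoint (x1, y1) = (39π/2, 39). At the bottom of the first arch (θ = π), the parametric equations give
    y(π) = (k/2)(1 − cos π) = k,
    x(π) = (k/2)(π − sin π) = kπ/2.
Matching y(π) = 39 gives k = 39, consistent with x(π) = 39π/2. Therefore the specific cycloid is
    x(θ) = (39/2)(θ − sin θ),   y(θ) = (39/2)(1 − cos θ).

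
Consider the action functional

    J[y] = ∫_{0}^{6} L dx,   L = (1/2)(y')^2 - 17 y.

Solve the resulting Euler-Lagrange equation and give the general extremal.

The Lagrangian is L = (1/2)(y')^2 - 17 y.
∂L/∂y = -17.
∂L/∂y' = y'.
The Euler-Lagrange equation d/dx(∂L/∂y') − ∂L/∂y = 0 becomes:
    y'' + 17 = 0
General solution: y(x) = -(17/2) x^2 + A x + B, where A and B are arbitrary constants fixed by the endpoint conditions.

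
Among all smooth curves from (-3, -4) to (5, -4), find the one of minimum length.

Arc-length functional: J[y] = ∫ sqrt(1 + (y')^2) dx.
Lagrangian L = sqrt(1 + (y')^2) has no explicit y dependence, so ∂L/∂y = 0 and the Euler-Lagrange equation gives
    d/dx( y' / sqrt(1 + (y')^2) ) = 0  ⇒  y' / sqrt(1 + (y')^2) = const.
Hence y' is constant, so y(x) is affine.
Fitting the endpoints (-3, -4) and (5, -4):
    slope m = ((-4) − (-4)) / (5 − (-3)) = 0,
    intercept c = (-4) − m·(-3) = -4.
Extremal: y(x) = -4.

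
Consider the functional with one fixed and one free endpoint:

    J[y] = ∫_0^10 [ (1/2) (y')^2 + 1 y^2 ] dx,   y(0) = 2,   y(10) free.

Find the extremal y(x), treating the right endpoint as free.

The Lagrangian L = (1/2) (y')^2 + 1 y^2 gives
    ∂L/∂y = 2 y,   ∂L/∂y' = y'.
Euler-Lagrange: y'' − 2 y = 0.
With k = sqrt(2), the general solution is
    y(x) = A cosh(sqrt(2) x) + B sinh(sqrt(2) x).
Fixed left endpoint y(0) = 2 ⇒ A = 2.
The right endpoint x = 10 is free, so the natural (transversality) condition is ∂L/∂y' |_{x=10} = 0, i.e. y'(10) = 0.
Compute y'(x) = A k sinh(k x) + B k cosh(k x), so
    y'(10) = A k sinh(k·10) + B k cosh(k·10) = 0
    ⇒ B = −A tanh(k·10) = − 2 tanh(sqrt(2)·10).
Therefore the extremal is
    y(x) = 2 cosh(sqrt(2) x) − 2 tanh(sqrt(2)·10) sinh(sqrt(2) x).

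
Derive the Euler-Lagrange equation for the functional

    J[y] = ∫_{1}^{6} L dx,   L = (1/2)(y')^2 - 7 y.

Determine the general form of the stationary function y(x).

The Lagrangian is L = (1/2)(y')^2 - 7 y.
∂L/∂y = -7.
∂L/∂y' = y'.
The Euler-Lagrange equation d/dx(∂L/∂y') − ∂L/∂y = 0 becomes:
    y'' + 7 = 0
General solution: y(x) = -(7/2) x^2 + A x + B, where A and B are arbitrary constants fixed by the endpoint conditions.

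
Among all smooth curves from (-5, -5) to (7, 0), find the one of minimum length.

Arc-length functional: J[y] = ∫ sqrt(1 + (y')^2) dx.
Lagrangian L = sqrt(1 + (y')^2) has no explicit y dependence, so ∂L/∂y = 0 and the Euler-Lagrange equation gives
    d/dx( y' / sqrt(1 + (y')^2) ) = 0  ⇒  y' / sqrt(1 + (y')^2) = const.
Hence y' is constant, so y(x) is affine.
Fitting the endpoints (-5, -5) and (7, 0):
    slope m = (0 − (-5)) / (7 − (-5)) = 5/12,
    intercept c = (-5) − m·(-5) = -35/12.
Extremal: y(x) = (5/12) x - 35/12.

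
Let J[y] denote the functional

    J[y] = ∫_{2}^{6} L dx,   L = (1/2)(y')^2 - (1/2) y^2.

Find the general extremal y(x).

The Lagrangian is L = (1/2)(y')^2 - (1/2) y^2.
∂L/∂y = -y.
∂L/∂y' = y'.
The Euler-Lagrange equation d/dx(∂L/∂y') − ∂L/∂y = 0 becomes:
    y'' + y = 0
General solution: y(x) = A sin(x) + B cos(x), where A and B are arbitrary constants fixed by the endpoint conditions.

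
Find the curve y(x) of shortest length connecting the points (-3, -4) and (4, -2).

Arc-length functional: J[y] = ∫ sqrt(1 + (y')^2) dx.
Lagrangian L = sqrt(1 + (y')^2) has no explicit y dependence, so ∂L/∂y = 0 and the Euler-Lagrange equation gives
    d/dx( y' / sqrt(1 + (y')^2) ) = 0  ⇒  y' / sqrt(1 + (y')^2) = const.
Hence y' is constant, so y(x) is affine.
Fitting the endpoints (-3, -4) and (4, -2):
    slope m = ((-2) − (-4)) / (4 − (-3)) = 2/7,
    intercept c = (-4) − m·(-3) = -22/7.
Extremal: y(x) = (2/7) x - 22/7.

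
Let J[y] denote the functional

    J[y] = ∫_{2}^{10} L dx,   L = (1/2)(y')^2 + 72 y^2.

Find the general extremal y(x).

The Lagrangian is L = (1/2)(y')^2 + 72 y^2.
∂L/∂y = 144y.
∂L/∂y' = y'.
The Euler-Lagrange equation d/dx(∂L/∂y') − ∂L/∂y = 0 becomes:
    y'' - 144 y = 0
General solution: y(x) = A e^(12x) + B e^(-12x), where A and B are arbitrary constants fixed by the endpoint conditions.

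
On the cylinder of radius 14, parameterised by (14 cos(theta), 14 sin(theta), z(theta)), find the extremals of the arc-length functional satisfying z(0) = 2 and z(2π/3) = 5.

Parameterise the cylinder of radius R = 14 as
    r(θ) = (14 cos θ, 14 sin θ, z(θ)).
The arc-length element is
    ds = sqrt(196 + (dz/dθ)^2) dθ,
so the Lagrangian is L = sqrt(196 + z'^2).
L depends on z' only, not on z or θ, so ∂L/∂z = 0 and
    ∂L/∂z' = z' / sqrt(196 + z'^2).
The Euler-Lagrange equation gives
    d/dθ( z' / sqrt(196 + z'^2) ) = 0,
so z' is constant. Integrating once:
    z(θ) = a θ + b,
a helix on the cylinder (a straight line when the cylinder is unrolled). The constants a, b are determined by the endpoint conditions.
With endpoint conditions z(0) = 2 and z(2π/3) = 5: from z(0) = b we get b = 2, and a·2π/3 + 2 = 5 gives a = 9/(2π), so
    z(θ) = (9/(2π)) θ + 2.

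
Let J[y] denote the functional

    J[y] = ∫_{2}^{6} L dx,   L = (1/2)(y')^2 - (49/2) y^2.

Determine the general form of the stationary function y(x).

The Lagrangian is L = (1/2)(y')^2 - (49/2) y^2.
∂L/∂y = -49y.
∂L/∂y' = y'.
The Euler-Lagrange equation d/dx(∂L/∂y') − ∂L/∂y = 0 becomes:
    y'' + 49 y = 0
General solution: y(x) = A sin(7x) + B cos(7x), where A and B are arbitrary constants fixed by the endpoint conditions.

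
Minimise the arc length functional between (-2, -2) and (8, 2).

Arc-length functional: J[y] = ∫ sqrt(1 + (y')^2) dx.
Lagrangian L = sqrt(1 + (y')^2) has no explicit y dependence, so ∂L/∂y = 0 and the Euler-Lagrange equation gives
    d/dx( y' / sqrt(1 + (y')^2) ) = 0  ⇒  y' / sqrt(1 + (y')^2) = const.
Hence y' is constant, so y(x) is affine.
Fitting the endpoints (-2, -2) and (8, 2):
    slope m = (2 − (-2)) / (8 − (-2)) = 2/5,
    intercept c = (-2) − m·(-2) = -6/5.
Extremal: y(x) = (2/5) x - 6/5.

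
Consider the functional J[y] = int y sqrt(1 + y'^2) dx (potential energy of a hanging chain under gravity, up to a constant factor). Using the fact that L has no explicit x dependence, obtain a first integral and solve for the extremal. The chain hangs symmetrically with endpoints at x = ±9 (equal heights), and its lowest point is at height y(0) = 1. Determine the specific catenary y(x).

The Lagrangian L(y, y') = y sqrt(1 + y'^2) has no explicit x dependence, so the Beltrami identity applies:
    L − y' ∂L/∂y' = C.
Compute ∂L/∂y' = y · y' / sqrt(1 + y'^2). Then
    L − y' ∂L/∂y'
    = y sqrt(1 + y'^2) − y · y'^2 / sqrt(1 + y'^2)
    = y (1 + y'^2 − y'^2) / sqrt(1 + y'^2)
    = y / sqrt(1 + y'^2) = C.
Squaring gives y^2 = C^2 (1 + y'^2), i.e.
    y'^2 = y^2 / C^2 − 1.
Separating variables,
    dy / sqrt(y^2 − C^2) = dx / C,
and integrating gives arccosh(y / C) = (x − a)/C, so
    y(x) = C cosh((x − a)/C),
the catenary. The constants C and a are fixed by the two endpoint conditions (and, for the hanging-chain problem, the length constraint selects C).
Now fit the given data. The endpoints x = ±9 are symmetric at equal height, so the catenary is even about its minimum: a = 0 and y(x) = C cosh(x/C). The lowest point is y(0) = C cosh(0) = C, and we are told y(0) = 1, so C = 1. Therefore
    y(x) = cosh(x),
and at the endpoints
    y(±9) = cosh(9).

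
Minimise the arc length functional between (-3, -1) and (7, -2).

Arc-length functional: J[y] = ∫ sqrt(1 + (y')^2) dx.
Lagrangian L = sqrt(1 + (y')^2) has no explicit y dependence, so ∂L/∂y = 0 and the Euler-Lagrange equation gives
    d/dx( y' / sqrt(1 + (y')^2) ) = 0  ⇒  y' / sqrt(1 + (y')^2) = const.
Hence y' is constant, so y(x) is affine.
Fitting the endpoints (-3, -1) and (7, -2):
    slope m = ((-2) − (-1)) / (7 − (-3)) = -1/10,
    intercept c = (-1) − m·(-3) = -13/10.
Extremal: y(x) = (-1/10) x - 13/10.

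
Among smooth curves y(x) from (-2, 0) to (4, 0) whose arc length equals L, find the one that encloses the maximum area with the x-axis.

Set up the augmented Lagrangian using a multiplier λ for the length constraint:
    F(y, y') = y − λ sqrt(1 + y'^2).
F has no explicit x dependence, so the Beltrami identity yields a first integral
    F − y' ∂F/∂y' = C.
Compute ∂F/∂y' = −λ y' / sqrt(1 + y'^2). Then
    y − λ sqrt(1 + y'^2) + λ y'^2 / sqrt(1 + y'^2) = C
    ⇒  y − λ / sqrt(1 + y'^2) = C.
Solving for y' and integrating gives
    (x − a)^2 + (y − b)^2 = λ^2,
a circular arc of radius λ. The constants a, b are determined by the endpoint conditions y(-2) = y(4) = 0, and λ is fixed implicitly by the length constraint
    ∫_{-2}^{4} sqrt(1 + y'^2) dx = L.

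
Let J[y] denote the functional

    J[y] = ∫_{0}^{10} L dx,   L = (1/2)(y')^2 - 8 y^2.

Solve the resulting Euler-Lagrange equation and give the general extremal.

The Lagrangian is L = (1/2)(y')^2 - 8 y^2.
∂L/∂y = -16y.
∂L/∂y' = y'.
The Euler-Lagrange equation d/dx(∂L/∂y') − ∂L/∂y = 0 becomes:
    y'' + 16 y = 0
General solution: y(x) = A sin(4x) + B cos(4x), where A and B are arbitrary constants fixed by the endpoint conditions.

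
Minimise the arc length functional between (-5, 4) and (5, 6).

Arc-length functional: J[y] = ∫ sqrt(1 + (y')^2) dx.
Lagrangian L = sqrt(1 + (y')^2) has no explicit y dependence, so ∂L/∂y = 0 and the Euler-Lagrange equation gives
    d/dx( y' / sqrt(1 + (y')^2) ) = 0  ⇒  y' / sqrt(1 + (y')^2) = const.
Hence y' is constant, so y(x) is affine.
Fitting the endpoints (-5, 4) and (5, 6):
    slope m = (6 − 4) / (5 − (-5)) = 1/5,
    intercept c = 4 − m·(-5) = 5.
Extremal: y(x) = (1/5) x + 5.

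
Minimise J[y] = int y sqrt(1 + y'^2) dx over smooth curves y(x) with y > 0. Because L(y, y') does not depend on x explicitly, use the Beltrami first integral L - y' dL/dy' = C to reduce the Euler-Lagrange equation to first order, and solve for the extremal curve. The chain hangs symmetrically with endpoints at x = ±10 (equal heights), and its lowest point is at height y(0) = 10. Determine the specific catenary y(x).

The Lagrangian L(y, y') = y sqrt(1 + y'^2) has no explicit x dependence, so the Beltrami identity applies:
    L − y' ∂L/∂y' = C.
Compute ∂L/∂y' = y · y' / sqrt(1 + y'^2). Then
    L − y' ∂L/∂y'
    = y sqrt(1 + y'^2) − y · y'^2 / sqrt(1 + y'^2)
    = y (1 + y'^2 − y'^2) / sqrt(1 + y'^2)
    = y / sqrt(1 + y'^2) = C.
Squaring gives y^2 = C^2 (1 + y'^2), i.e.
    y'^2 = y^2 / C^2 − 1.
Separating variables,
    dy / sqrt(y^2 − C^2) = dx / C,
and integrating gives arccosh(y / C) = (x − a)/C, so
    y(x) = C cosh((x − a)/C),
the catenary. The constants C and a are fixed by the two endpoint conditions (and, for the hanging-chain problem, the length constraint selects C).
Now fit the given data. The endpoints x = ±10 are symmetric at equal height, so the catenary is even about its minimum: a = 0 and y(x) = C cosh(x/C). The lowest point is y(0) = C cosh(0) = C, and we are told y(0) = 10, so C = 10. Therefore
    y(x) = 10 cosh(x/10),
and at the endpoints
    y(±10) = 10 cosh(10/10).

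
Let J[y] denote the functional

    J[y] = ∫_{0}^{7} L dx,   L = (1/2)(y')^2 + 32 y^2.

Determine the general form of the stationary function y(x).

The Lagrangian is L = (1/2)(y')^2 + 32 y^2.
∂L/∂y = 64y.
∂L/∂y' = y'.
The Euler-Lagrange equation d/dx(∂L/∂y') − ∂L/∂y = 0 becomes:
    y'' - 64 y = 0
General solution: y(x) = A e^(8x) + B e^(-8x), where A and B are arbitrary constants fixed by the endpoint conditions.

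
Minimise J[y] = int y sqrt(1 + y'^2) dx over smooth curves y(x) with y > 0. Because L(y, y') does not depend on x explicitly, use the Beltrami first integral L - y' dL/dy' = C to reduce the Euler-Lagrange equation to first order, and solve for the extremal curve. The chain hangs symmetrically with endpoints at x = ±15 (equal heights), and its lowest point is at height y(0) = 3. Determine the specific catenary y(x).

The Lagrangian L(y, y') = y sqrt(1 + y'^2) has no explicit x dependence, so the Beltrami identity applies:
    L − y' ∂L/∂y' = C.
Compute ∂L/∂y' = y · y' / sqrt(1 + y'^2). Then
    L − y' ∂L/∂y'
    = y sqrt(1 + y'^2) − y · y'^2 / sqrt(1 + y'^2)
    = y (1 + y'^2 − y'^2) / sqrt(1 + y'^2)
    = y / sqrt(1 + y'^2) = C.
Squaring gives y^2 = C^2 (1 + y'^2), i.e.
    y'^2 = y^2 / C^2 − 1.
Separating variables,
    dy / sqrt(y^2 − C^2) = dx / C,
and integrating gives arccosh(y / C) = (x − a)/C, so
    y(x) = C cosh((x − a)/C),
the catenary. The constants C and a are fixed by the two endpoint conditions (and, for the hanging-chain problem, the length constraint selects C).
Now fit the given data. The endpoints x = ±15 are symmetric at equal height, so the catenary is even about its minimum: a = 0 and y(x) = C cosh(x/C). The lowest point is y(0) = C cosh(0) = C, and we are told y(0) = 3, so C = 3. Therefore
    y(x) = 3 cosh(x/3),
and at the endpoints
    y(±15) = 3 cosh(15/3).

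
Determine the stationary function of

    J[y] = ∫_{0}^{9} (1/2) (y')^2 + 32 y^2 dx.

The Lagrangian is L = (1/2) (y')^2 + 32 y^2.
Compute ∂L/∂y = 64y, ∂L/∂y' = y'.
The Euler-Lagrange equation d/dx(∂L/∂y') − ∂L/∂y = 0 reduces to
    y'' − 64 y = 0.
Its general solution is
    y(x) = A e^(8x) + B e^(−8x),
with A, B fixed by the endpoint conditions.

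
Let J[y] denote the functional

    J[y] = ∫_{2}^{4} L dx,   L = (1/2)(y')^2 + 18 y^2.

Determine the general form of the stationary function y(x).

The Lagrangian is L = (1/2)(y')^2 + 18 y^2.
∂L/∂y = 36y.
∂L/∂y' = y'.
The Euler-Lagrange equation d/dx(∂L/∂y') − ∂L/∂y = 0 becomes:
    y'' - 36 y = 0
General solution: y(x) = A e^(6x) + B e^(-6x), where A and B are arbitrary constants fixed by the endpoint conditions.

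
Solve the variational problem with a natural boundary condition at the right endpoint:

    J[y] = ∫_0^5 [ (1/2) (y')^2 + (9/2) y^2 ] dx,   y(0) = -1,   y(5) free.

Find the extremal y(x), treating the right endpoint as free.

The Lagrangian L = (1/2) (y')^2 + (9/2) y^2 gives
    ∂L/∂y = 9 y,   ∂L/∂y' = y'.
Euler-Lagrange: y'' − 9 y = 0.
With k = 3, the general solution is
    y(x) = A cosh(3 x) + B sinh(3 x).
Fixed left endpoint y(0) = -1 ⇒ A = -1.
The right endpoint x = 5 is free, so the natural (transversality) condition is ∂L/∂y' |_{x=5} = 0, i.e. y'(5) = 0.
Compute y'(x) = A k sinh(k x) + B k cosh(k x), so
    y'(5) = A k sinh(k·5) + B k cosh(k·5) = 0
    ⇒ B = −A tanh(k·5) = tanh(3·5).
Therefore the extremal is
    y(x) = −cosh(3 x) + tanh(3·5) sinh(3 x).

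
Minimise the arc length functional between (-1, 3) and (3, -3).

Arc-length functional: J[y] = ∫ sqrt(1 + (y')^2) dx.
Lagrangian L = sqrt(1 + (y')^2) has no explicit y dependence, so ∂L/∂y = 0 and the Euler-Lagrange equation gives
    d/dx( y' / sqrt(1 + (y')^2) ) = 0  ⇒  y' / sqrt(1 + (y')^2) = const.
Hence y' is constant, so y(x) is affine.
Fitting the endpoints (-1, 3) and (3, -3):
    slope m = ((-3) − 3) / (3 − (-1)) = -3/2,
    intercept c = 3 − m·(-1) = 3/2.
Extremal: y(x) = (-3/2) x + 3/2.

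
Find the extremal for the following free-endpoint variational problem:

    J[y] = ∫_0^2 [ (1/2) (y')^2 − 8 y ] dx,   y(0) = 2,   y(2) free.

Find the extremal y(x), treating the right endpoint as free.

The Lagrangian L = (1/2) (y')^2 − 8 y gives
    ∂L/∂y = −8,   ∂L/∂y' = y'.
Euler-Lagrange: d/dx(y') − (−8) = 0, i.e. y'' + 8 = 0, so
    y(x) = −(8/2) x^2 + C1 x + C2.
Fixed left endpoint y(0) = 2 ⇒ C2 = 2.
The right endpoint x = 2 is free, so the natural (transversality) condition is ∂L/∂y' |_{x=2} = 0, i.e. y'(2) = 0.
Compute y'(x) = −8 x + C1, so y'(2) = −16 + C1 = 0 ⇒ C1 = 16.
Therefore the extremal is
    y(x) = −4 x^2 + 16 x + 2.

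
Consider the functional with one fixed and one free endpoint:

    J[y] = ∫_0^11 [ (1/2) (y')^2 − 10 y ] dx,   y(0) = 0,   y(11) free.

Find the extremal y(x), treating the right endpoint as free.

The Lagrangian L = (1/2) (y')^2 − 10 y gives
    ∂L/∂y = −10,   ∂L/∂y' = y'.
Euler-Lagrange: d/dx(y') − (−10) = 0, i.e. y'' + 10 = 0, so
    y(x) = −(10/2) x^2 + C1 x + C2.
Fixed left endpoint y(0) = 0 ⇒ C2 = 0.
The right endpoint x = 11 is free, so the natural (transversality) condition is ∂L/∂y' |_{x=11} = 0, i.e. y'(11) = 0.
Compute y'(x) = −10 x + C1, so y'(11) = −110 + C1 = 0 ⇒ C1 = 110.
Therefore the extremal is
    y(x) = −5 x^2 + 110 x.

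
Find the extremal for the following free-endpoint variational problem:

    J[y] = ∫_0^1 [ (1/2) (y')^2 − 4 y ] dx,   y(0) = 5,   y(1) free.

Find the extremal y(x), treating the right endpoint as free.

The Lagrangian L = (1/2) (y')^2 − 4 y gives
    ∂L/∂y = −4,   ∂L/∂y' = y'.
Euler-Lagrange: d/dx(y') − (−4) = 0, i.e. y'' + 4 = 0, so
    y(x) = −(4/2) x^2 + C1 x + C2.
Fixed left endpoint y(0) = 5 ⇒ C2 = 5.
The right endpoint x = 1 is free, so the natural (transversality) condition is ∂L/∂y' |_{x=1} = 0, i.e. y'(1) = 0.
Compute y'(x) = −4 x + C1, so y'(1) = −4 + C1 = 0 ⇒ C1 = 4.
Therefore the extremal is
    y(x) = −2 x^2 + 4 x + 5.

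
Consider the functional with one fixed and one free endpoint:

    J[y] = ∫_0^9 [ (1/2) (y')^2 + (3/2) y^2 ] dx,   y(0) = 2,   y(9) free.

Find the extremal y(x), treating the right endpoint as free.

The Lagrangian L = (1/2) (y')^2 + (3/2) y^2 gives
    ∂L/∂y = 3 y,   ∂L/∂y' = y'.
Euler-Lagrange: y'' − 3 y = 0.
With k = sqrt(3), the general solution is
    y(x) = A cosh(sqrt(3) x) + B sinh(sqrt(3) x).
Fixed left endpoint y(0) = 2 ⇒ A = 2.
The right endpoint x = 9 is free, so the natural (transversality) condition is ∂L/∂y' |_{x=9} = 0, i.e. y'(9) = 0.
Compute y'(x) = A k sinh(k x) + B k cosh(k x), so
    y'(9) = A k sinh(k·9) + B k cosh(k·9) = 0
    ⇒ B = −A tanh(k·9) = − 2 tanh(sqrt(3)·9).
Therefore the extremal is
    y(x) = 2 cosh(sqrt(3) x) − 2 tanh(sqrt(3)·9) sinh(sqrt(3) x).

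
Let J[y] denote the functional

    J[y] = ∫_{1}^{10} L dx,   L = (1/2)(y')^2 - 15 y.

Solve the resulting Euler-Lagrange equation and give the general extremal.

The Lagrangian is L = (1/2)(y')^2 - 15 y.
∂L/∂y = -15.
∂L/∂y' = y'.
The Euler-Lagrange equation d/dx(∂L/∂y') − ∂L/∂y = 0 becomes:
    y'' + 15 = 0
General solution: y(x) = -(15/2) x^2 + A x + B, where A and B are arbitrary constants fixed by the endpoint conditions.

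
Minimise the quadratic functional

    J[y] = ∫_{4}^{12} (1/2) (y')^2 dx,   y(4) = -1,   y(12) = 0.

The Lagrangian is L = (1/2) (y')^2.
Compute ∂L/∂y = 0, ∂L/∂y' = y'.
The Euler-Lagrange equation d/dx(∂L/∂y') − ∂L/∂y = 0 reduces to
    y'' = 0.
Its general solution is
    y(x) = A x + B,
with A, B fixed by the endpoint conditions.
Applying the endpoint conditions y(4) = -1 and y(12) = 0: solve A·4 + B = -1 and A·12 + B = 0. Subtracting gives A(12 − 4) = 0 − -1, so A = 1/8, and B = -1 − A·4 = -3/2. Therefore
    y(x) = (1/8) x - 3/2.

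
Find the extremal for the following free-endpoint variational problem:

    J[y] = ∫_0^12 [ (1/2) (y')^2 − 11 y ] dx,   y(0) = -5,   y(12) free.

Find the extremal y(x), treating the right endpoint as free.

The Lagrangian L = (1/2) (y')^2 − 11 y gives
    ∂L/∂y = −11,   ∂L/∂y' = y'.
Euler-Lagrange: d/dx(y') − (−11) = 0, i.e. y'' + 11 = 0, so
    y(x) = −(11/2) x^2 + C1 x + C2.
Fixed left endpoint y(0) = -5 ⇒ C2 = -5.
The right endpoint x = 12 is free, so the natural (transversality) condition is ∂L/∂y' |_{x=12} = 0, i.e. y'(12) = 0.
Compute y'(x) = −11 x + C1, so y'(12) = −132 + C1 = 0 ⇒ C1 = 132.
Therefore the extremal is
    y(x) = −(11/2) x^2 + 132 x − 5.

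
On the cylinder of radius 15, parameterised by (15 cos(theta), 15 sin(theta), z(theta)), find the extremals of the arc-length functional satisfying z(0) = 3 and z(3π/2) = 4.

Parameterise the cylinder of radius R = 15 as
    r(θ) = (15 cos θ, 15 sin θ, z(θ)).
The arc-length element is
    ds = sqrt(225 + (dz/dθ)^2) dθ,
so the Lagrangian is L = sqrt(225 + z'^2).
L depends on z' only, not on z or θ, so ∂L/∂z = 0 and
    ∂L/∂z' = z' / sqrt(225 + z'^2).
The Euler-Lagrange equation gives
    d/dθ( z' / sqrt(225 + z'^2) ) = 0,
so z' is constant. Integrating once:
    z(θ) = a θ + b,
a helix on the cylinder (a straight line when the cylinder is unrolled). The constants a, b are determined by the endpoint conditions.
With endpoint conditions z(0) = 3 and z(3π/2) = 4: from z(0) = b we get b = 3, and a·3π/2 + 3 = 4 gives a = 2/(3π), so
    z(θ) = (2/(3π)) θ + 3.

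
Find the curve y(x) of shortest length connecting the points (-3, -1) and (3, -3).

Arc-length functional: J[y] = ∫ sqrt(1 + (y')^2) dx.
Lagrangian L = sqrt(1 + (y')^2) has no explicit y dependence, so ∂L/∂y = 0 and the Euler-Lagrange equation gives
    d/dx( y' / sqrt(1 + (y')^2) ) = 0  ⇒  y' / sqrt(1 + (y')^2) = const.
Hence y' is constant, so y(x) is affine.
Fitting the endpoints (-3, -1) and (3, -3):
    slope m = ((-3) − (-1)) / (3 − (-3)) = -1/3,
    intercept c = (-1) − m·(-3) = -2.
Extremal: y(x) = (-1/3) x - 2.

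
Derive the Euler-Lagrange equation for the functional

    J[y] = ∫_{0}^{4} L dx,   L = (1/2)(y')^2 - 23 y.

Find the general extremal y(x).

The Lagrangian is L = (1/2)(y')^2 - 23 y.
∂L/∂y = -23.
∂L/∂y' = y'.
The Euler-Lagrange equation d/dx(∂L/∂y') − ∂L/∂y = 0 becomes:
    y'' + 23 = 0
General solution: y(x) = -(23/2) x^2 + A x + B, where A and B are arbitrary constants fixed by the endpoint conditions.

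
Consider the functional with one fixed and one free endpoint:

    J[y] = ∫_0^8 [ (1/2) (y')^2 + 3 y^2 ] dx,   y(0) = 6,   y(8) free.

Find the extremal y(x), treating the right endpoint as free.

The Lagrangian L = (1/2) (y')^2 + 3 y^2 gives
    ∂L/∂y = 6 y,   ∂L/∂y' = y'.
Euler-Lagrange: y'' − 6 y = 0.
With k = sqrt(6), the general solution is
    y(x) = A cosh(sqrt(6) x) + B sinh(sqrt(6) x).
Fixed left endpoint y(0) = 6 ⇒ A = 6.
The right endpoint x = 8 is free, so the natural (transversality) condition is ∂L/∂y' |_{x=8} = 0, i.e. y'(8) = 0.
Compute y'(x) = A k sinh(k x) + B k cosh(k x), so
    y'(8) = A k sinh(k·8) + B k cosh(k·8) = 0
    ⇒ B = −A tanh(k·8) = − 6 tanh(sqrt(6)·8).
Therefore the extremal is
    y(x) = 6 cosh(sqrt(6) x) − 6 tanh(sqrt(6)·8) sinh(sqrt(6) x).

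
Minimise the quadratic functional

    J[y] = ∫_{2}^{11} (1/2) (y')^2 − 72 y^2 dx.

The Lagrangian is L = (1/2) (y')^2 − 72 y^2.
Compute ∂L/∂y = -144y, ∂L/∂y' = y'.
The Euler-Lagrange equation d/dx(∂L/∂y') − ∂L/∂y = 0 reduces to
    y'' + 144 y = 0.
Its general solution is
    y(x) = A sin(12x) + B cos(12x),
with A, B fixed by the endpoint conditions.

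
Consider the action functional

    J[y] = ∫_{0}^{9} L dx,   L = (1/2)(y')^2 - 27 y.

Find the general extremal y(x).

The Lagrangian is L = (1/2)(y')^2 - 27 y.
∂L/∂y = -27.
∂L/∂y' = y'.
The Euler-Lagrange equation d/dx(∂L/∂y') − ∂L/∂y = 0 becomes:
    y'' + 27 = 0
General solution: y(x) = -(27/2) x^2 + A x + B, where A and B are arbitrary constants fixed by the endpoint conditions.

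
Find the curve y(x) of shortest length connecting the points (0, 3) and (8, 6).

Arc-length functional: J[y] = ∫ sqrt(1 + (y')^2) dx.
Lagrangian L = sqrt(1 + (y')^2) has no explicit y dependence, so ∂L/∂y = 0 and the Euler-Lagrange equation gives
    d/dx( y' / sqrt(1 + (y')^2) ) = 0  ⇒  y' / sqrt(1 + (y')^2) = const.
Hence y' is constant, so y(x) is affine.
Fitting the endpoints (0, 3) and (8, 6):
    slope m = (6 − 3) / (8 − 0) = 3/8,
    intercept c = 3 − m·0 = 3.
Extremal: y(x) = (3/8) x + 3.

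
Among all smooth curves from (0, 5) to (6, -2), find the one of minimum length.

Arc-length functional: J[y] = ∫ sqrt(1 + (y')^2) dx.
Lagrangian L = sqrt(1 + (y')^2) has no explicit y dependence, so ∂L/∂y = 0 and the Euler-Lagrange equation gives
    d/dx( y' / sqrt(1 + (y')^2) ) = 0  ⇒  y' / sqrt(1 + (y')^2) = const.
Hence y' is constant, so y(x) is affine.
Fitting the endpoints (0, 5) and (6, -2):
    slope m = ((-2) − 5) / (6 − 0) = -7/6,
    intercept c = 5 − m·0 = 5.
Extremal: y(x) = (-7/6) x + 5.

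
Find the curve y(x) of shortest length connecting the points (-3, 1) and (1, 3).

Arc-length functional: J[y] = ∫ sqrt(1 + (y')^2) dx.
Lagrangian L = sqrt(1 + (y')^2) has no explicit y dependence, so ∂L/∂y = 0 and the Euler-Lagrange equation gives
    d/dx( y' / sqrt(1 + (y')^2) ) = 0  ⇒  y' / sqrt(1 + (y')^2) = const.
Hence y' is constant, so y(x) is affine.
Fitting the endpoints (-3, 1) and (1, 3):
    slope m = (3 − 1) / (1 − (-3)) = 1/2,
    intercept c = 1 − m·(-3) = 5/2.
Extremal: y(x) = (1/2) x + 5/2.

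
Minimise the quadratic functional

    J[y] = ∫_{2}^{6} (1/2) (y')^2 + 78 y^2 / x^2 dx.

The Lagrangian is L = (1/2) (y')^2 + 78 y^2 / x^2.
Compute ∂L/∂y = 156y/x^2, ∂L/∂y' = y'.
The Euler-Lagrange equation d/dx(∂L/∂y') − ∂L/∂y = 0 reduces to
    y'' − 156/x^2 · y = 0  (x > 0).
Its general solution is
    y(x) = A x^13 + B x^(-12),
with A, B fixed by the endpoint conditions.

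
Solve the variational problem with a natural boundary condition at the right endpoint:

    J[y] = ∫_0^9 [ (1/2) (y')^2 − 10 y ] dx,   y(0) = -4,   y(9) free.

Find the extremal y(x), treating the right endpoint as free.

The Lagrangian L = (1/2) (y')^2 − 10 y gives
    ∂L/∂y = −10,   ∂L/∂y' = y'.
Euler-Lagrange: d/dx(y') − (−10) = 0, i.e. y'' + 10 = 0, so
    y(x) = −(10/2) x^2 + C1 x + C2.
Fixed left endpoint y(0) = -4 ⇒ C2 = -4.
The right endpoint x = 9 is free, so the natural (transversality) condition is ∂L/∂y' |_{x=9} = 0, i.e. y'(9) = 0.
Compute y'(x) = −10 x + C1, so y'(9) = −90 + C1 = 0 ⇒ C1 = 90.
Therefore the extremal is
    y(x) = −5 x^2 + 90 x − 4.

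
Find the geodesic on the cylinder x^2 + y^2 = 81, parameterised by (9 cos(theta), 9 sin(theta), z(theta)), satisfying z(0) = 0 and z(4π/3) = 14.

Parameterise the cylinder of radius R = 9 as
    r(θ) = (9 cos θ, 9 sin θ, z(θ)).
The arc-length element is
    ds = sqrt(81 + (dz/dθ)^2) dθ,
so the Lagrangian is L = sqrt(81 + z'^2).
L depends on z' only, not on z or θ, so ∂L/∂z = 0 and
    ∂L/∂z' = z' / sqrt(81 + z'^2).
The Euler-Lagrange equation gives
    d/dθ( z' / sqrt(81 + z'^2) ) = 0,
so z' is constant. Integrating once:
    z(θ) = a θ + b,
a helix on the cylinder (a straight line when the cylinder is unrolled). The constants a, b are determined by the endpoint conditions.
With endpoint conditions z(0) = 0 and z(4π/3) = 14: from z(0) = b we get b = 0, and a·4π/3 + 0 = 14 gives a = 21/(2π), so
    z(θ) = (21/(2π)) θ.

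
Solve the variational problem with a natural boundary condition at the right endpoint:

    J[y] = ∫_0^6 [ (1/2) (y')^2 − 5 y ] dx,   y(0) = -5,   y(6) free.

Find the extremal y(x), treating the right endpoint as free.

The Lagrangian L = (1/2) (y')^2 − 5 y gives
    ∂L/∂y = −5,   ∂L/∂y' = y'.
Euler-Lagrange: d/dx(y') − (−5) = 0, i.e. y'' + 5 = 0, so
    y(x) = −(5/2) x^2 + C1 x + C2.
Fixed left endpoint y(0) = -5 ⇒ C2 = -5.
The right endpoint x = 6 is free, so the natural (transversality) condition is ∂L/∂y' |_{x=6} = 0, i.e. y'(6) = 0.
Compute y'(x) = −5 x + C1, so y'(6) = −30 + C1 = 0 ⇒ C1 = 30.
Therefore the extremal is
    y(x) = −(5/2) x^2 + 30 x − 5.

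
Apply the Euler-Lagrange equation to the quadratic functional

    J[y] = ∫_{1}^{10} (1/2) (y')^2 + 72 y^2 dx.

The Lagrangian is L = (1/2) (y')^2 + 72 y^2.
Compute ∂L/∂y = 144y, ∂L/∂y' = y'.
The Euler-Lagrange equation d/dx(∂L/∂y') − ∂L/∂y = 0 reduces to
    y'' − 144 y = 0.
Its general solution is
    y(x) = A e^(12x) + B e^(−12x),
with A, B fixed by the endpoint conditions.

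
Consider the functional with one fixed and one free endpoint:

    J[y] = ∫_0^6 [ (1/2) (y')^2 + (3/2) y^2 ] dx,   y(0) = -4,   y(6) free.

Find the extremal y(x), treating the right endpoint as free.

The Lagrangian L = (1/2) (y')^2 + (3/2) y^2 gives
    ∂L/∂y = 3 y,   ∂L/∂y' = y'.
Euler-Lagrange: y'' − 3 y = 0.
With k = sqrt(3), the general solution is
    y(x) = A cosh(sqrt(3) x) + B sinh(sqrt(3) x).
Fixed left endpoint y(0) = -4 ⇒ A = -4.
The right endpoint x = 6 is free, so the natural (transversality) condition is ∂L/∂y' |_{x=6} = 0, i.e. y'(6) = 0.
Compute y'(x) = A k sinh(k x) + B k cosh(k x), so
    y'(6) = A k sinh(k·6) + B k cosh(k·6) = 0
    ⇒ B = −A tanh(k·6) = 4 tanh(sqrt(3)·6).
Therefore the extremal is
    y(x) = −4 cosh(sqrt(3) x) + 4 tanh(sqrt(3)·6) sinh(sqrt(3) x).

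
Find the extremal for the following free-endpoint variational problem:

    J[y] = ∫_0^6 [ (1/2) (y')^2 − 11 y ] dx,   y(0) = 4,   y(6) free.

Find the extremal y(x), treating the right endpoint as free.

The Lagrangian L = (1/2) (y')^2 − 11 y gives
    ∂L/∂y = −11,   ∂L/∂y' = y'.
Euler-Lagrange: d/dx(y') − (−11) = 0, i.e. y'' + 11 = 0, so
    y(x) = −(11/2) x^2 + C1 x + C2.
Fixed left endpoint y(0) = 4 ⇒ C2 = 4.
The right endpoint x = 6 is free, so the natural (transversality) condition is ∂L/∂y' |_{x=6} = 0, i.e. y'(6) = 0.
Compute y'(x) = −11 x + C1, so y'(6) = −66 + C1 = 0 ⇒ C1 = 66.
Therefore the extremal is
    y(x) = −(11/2) x^2 + 66 x + 4.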